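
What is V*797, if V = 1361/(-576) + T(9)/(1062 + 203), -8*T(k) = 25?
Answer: -274720321/145728 ≈ -1885.2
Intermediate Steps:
T(k) = -25/8 (T(k) = -⅛*25 = -25/8)
V = -344693/145728 (V = 1361/(-576) - 25/(8*(1062 + 203)) = 1361*(-1/576) - 25/8/1265 = -1361/576 - 25/8*1/1265 = -1361/576 - 5/2024 = -344693/145728 ≈ -2.3653)
V*797 = -344693/145728*797 = -274720321/145728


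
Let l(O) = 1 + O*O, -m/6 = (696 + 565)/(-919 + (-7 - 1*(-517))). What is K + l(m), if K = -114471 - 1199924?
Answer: -219815898358/167281 ≈ -1.3141e+6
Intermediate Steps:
K = -1314395
m = 7566/409 (m = -6*(696 + 565)/(-919 + (-7 - 1*(-517))) = -7566/(-919 + (-7 + 517)) = -7566/(-919 + 510) = -7566/(-409) = -7566*(-1)/409 = -6*(-1261/409) = 7566/409 ≈ 18.499)
l(O) = 1 + O²
K + l(m) = -1314395 + (1 + (7566/409)²) = -1314395 + (1 + 57244356/167281) = -1314395 + 57411637/167281 = -219815898358/167281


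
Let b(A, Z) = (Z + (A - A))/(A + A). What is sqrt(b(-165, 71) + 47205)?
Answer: sqrt(5140601070)/330 ≈ 217.27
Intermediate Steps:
b(A, Z) = Z/(2*A) (b(A, Z) = (Z + 0)/((2*A)) = Z*(1/(2*A)) = Z/(2*A))
sqrt(b(-165, 71) + 47205) = sqrt((1/2)*71/(-165) + 47205) = sqrt((1/2)*71*(-1/165) + 47205) = sqrt(-71/330 + 47205) = sqrt(15577579/330) = sqrt(5140601070)/330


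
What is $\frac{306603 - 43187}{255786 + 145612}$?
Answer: $\frac{131708}{200699} \approx 0.65625$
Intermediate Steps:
$\frac{306603 - 43187}{255786 + 145612} = \frac{263416}{401398} = 263416 \cdot \frac{1}{401398} = \frac{131708}{200699}$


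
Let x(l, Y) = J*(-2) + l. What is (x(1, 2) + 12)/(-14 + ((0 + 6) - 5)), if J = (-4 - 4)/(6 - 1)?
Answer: -81/65 ≈ -1.2462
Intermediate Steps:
J = -8/5 ≈ -1.6000
x(l, Y) = 16/5 + l (x(l, Y) = -8/5*(-2) + l = 16/5 + l)
(x(1, 2) + 12)/(-14 + ((0 + 6) - 5)) = ((16/5 + 1) + 12)/(-14 + ((0 + 6) - 5)) = (21/5 + 12)/(-14 + (6 - 5)) = 81/(5*(-14 + 1)) = (81/5)/(-13) = (81/5)*(-1/13) = -81/65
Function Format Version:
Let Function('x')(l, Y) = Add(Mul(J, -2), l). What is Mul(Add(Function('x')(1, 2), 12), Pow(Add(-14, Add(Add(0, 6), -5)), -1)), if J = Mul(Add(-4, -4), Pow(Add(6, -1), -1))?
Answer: Rational(-81, 65) ≈ -1.2462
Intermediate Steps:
J = Rational(-8, 5) (J = Mul(-8, Pow(5, -1)) = Mul(-8, Rational(1, 5)) = Rational(-8, 5) ≈ -1.6000)
Function('x')(l, Y) = Add(Rational(16, 5), l) (Function('x')(l, Y) = Add(Mul(Rational(-8, 5), -2), l) = Add(Rational(16, 5), l))
Mul(Add(Function('x')(1, 2), 12), Pow(Add(-14, Add(Add(0, 6), -5)), -1)) = Mul(Add(Add(Rational(16, 5), 1), 12), Pow(Add(-14, Add(Add(0, 6), -5)), -1)) = Mul(Add(Rational(21, 5), 12), Pow(Add(-14, Add(6, -5)), -1)) = Mul(Rational(81, 5), Pow(Add(-14, 1), -1)) = Mul(Rational(81, 5), Pow(-13, -1)) = Mul(Rational(81, 5), Rational(-1, 13)) = Rational(-81, 65)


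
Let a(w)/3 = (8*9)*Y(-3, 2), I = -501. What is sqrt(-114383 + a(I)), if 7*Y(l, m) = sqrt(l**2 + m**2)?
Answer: sqrt(-5604767 + 1512*sqrt(13))/7 ≈ 338.04*I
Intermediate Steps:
Y(l, m) = sqrt(l**2 + m**2)/7
a(w) = 216*sqrt(13)/7 (a(w) = 3*((8*9)*(sqrt((-3)**2 + 2**2)/7)) = 3*(72*(sqrt(9 + 4)/7)) = 3*(72*(sqrt(13)/7)) = 3*(72*sqrt(13)/7) = 216*sqrt(13)/7)
sqrt(-114383 + a(I)) = sqrt(-114383 + 216*sqrt(13)/7)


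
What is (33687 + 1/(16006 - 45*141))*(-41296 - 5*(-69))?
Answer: -13327507372708/9661 ≈ -1.3795e+9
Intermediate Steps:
(33687 + 1/(16006 - 45*141))*(-41296 - 5*(-69)) = (33687 + 1/(16006 - 6345))*(-41296 + 345) = (33687 + 1/9661)*(-40951) = (325450108/9661)*(-40951) = -13327507372708/9661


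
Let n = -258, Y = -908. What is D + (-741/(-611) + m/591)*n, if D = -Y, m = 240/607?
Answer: 3343654550/5620213 ≈ 594.93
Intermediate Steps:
m = 240/607 (m = 240*(1/607) = 240/607 ≈ 0.39539)
D = 908 (D = -1*(-908) = 908)
D + (-741/(-611) + m/591)*n = 908 + (-741/(-611) + (240/607)/591)*(-258) = 908 + (-741*(-1/611) + (240/607)*(1/591))*(-258) = 908 + (57/47 + 80/119579)*(-258) = 908 + (6819763/5620213)*(-258) = 908 - 1759498854/5620213 = 3343654550/5620213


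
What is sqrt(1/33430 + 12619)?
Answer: sqrt(14102551506530)/33430 ≈ 112.33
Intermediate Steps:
sqrt(1/33430 + 12619) = sqrt(421853171/33430) = sqrt(14102551506530)/33430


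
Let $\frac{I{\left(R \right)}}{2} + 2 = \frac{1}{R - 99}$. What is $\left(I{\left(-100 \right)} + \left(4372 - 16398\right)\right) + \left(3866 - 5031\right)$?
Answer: $- \frac{2625807}{199} \approx -13195.0$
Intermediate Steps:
$I{\left(R \right)} = -4 + \frac{2}{-99 + R}$ ($I{\left(R \right)} = -4 + \frac{2}{R - 99} = -4 + \frac{2}{-99 + R}$)
$\left(I{\left(-100 \right)} + \left(4372 - 16398\right)\right) + \left(3866 - 5031\right) = \left(\frac{2 \left(199 - -200\right)}{-99 - 100} + \left(4372 - 16398\right)\right) + \left(3866 - 5031\right) = \left(\frac{2 \left(199 + 200\right)}{-199} - 12026\right) - 1165 = \left(2 \left(- \frac{1}{199}\right) 399 - 12026\right) - 1165 = \left(- \frac{798}{199} - 12026\right) - 1165 = - \frac{2393972}{199} - 1165 = - \frac{2625807}{199}$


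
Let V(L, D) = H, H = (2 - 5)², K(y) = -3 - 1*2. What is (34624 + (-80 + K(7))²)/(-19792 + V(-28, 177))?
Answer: -41849/19783 ≈ -2.1154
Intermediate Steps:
K(y) = -5 (K(y) = -3 - 2 = -5)
H = 9 (H = (-3)² = 9)
V(L, D) = 9
(34624 + (-80 + K(7))²)/(-19792 + V(-28, 177)) = (34624 + (-80 - 5)²)/(-19792 + 9) = (34624 + (-85)²)/(-19783) = (34624 + 7225)*(-1/19783) = 41849*(-1/19783) = -41849/19783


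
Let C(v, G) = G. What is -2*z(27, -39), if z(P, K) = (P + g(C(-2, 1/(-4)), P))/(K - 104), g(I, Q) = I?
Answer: 107/286 ≈ 0.37413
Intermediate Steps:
z(P, K) = (-¼ + P)/(-104 + K) (z(P, K) = (P + 1/(-4))/(K - 104) = (P - ¼)/(-104 + K) = (-¼ + P)/(-104 + K))
-2*z(27, -39) = -2*(-¼ + 27)/(-104 - 39) = -2*107/((-143)*4) = -(-2)*107/(143*4) = -2*(-107/572) = 107/286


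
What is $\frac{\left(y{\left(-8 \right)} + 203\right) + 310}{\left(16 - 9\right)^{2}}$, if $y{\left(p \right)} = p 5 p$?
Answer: $17$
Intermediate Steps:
$y{\left(p \right)} = 5 p^{2}$ ($y{\left(p \right)} = 5 p p = 5 p^{2}$)
$\frac{\left(y{\left(-8 \right)} + 203\right) + 310}{\left(16 - 9\right)^{2}} = \frac{\left(5 \left(-8\right)^{2} + 203\right) + 310}{\left(16 - 9\right)^{2}} = \frac{\left(5 \cdot 64 + 203\right) + 310}{7^{2}} = \frac{\left(320 + 203\right) + 310}{49} = \left(523 + 310\right) \frac{1}{49} = 833 \cdot \frac{1}{49} = 17$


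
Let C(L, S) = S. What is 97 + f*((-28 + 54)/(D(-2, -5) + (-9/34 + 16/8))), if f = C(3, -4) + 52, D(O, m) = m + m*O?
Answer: 64645/229 ≈ 282.29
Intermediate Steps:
D(O, m) = m + O*m
f = 48 (f = -4 + 52 = 48)
97 + f*((-28 + 54)/(D(-2, -5) + (-9/34 + 16/8))) = 97 + 48*((-28 + 54)/(-5*(1 - 2) + (-9/34 + 16/8))) = 97 + 48*(26/(-5*(-1) + (-9*1/34 + 16*(⅛)))) = 97 + 48*(26/(5 + (-9/34 + 2))) = 97 + 48*(26/(5 + 59/34)) = 97 + 48*(26/(229/34)) = 97 + 48*(26*(34/229)) = 97 + 48*(884/229) = 97 + 42432/229 = 64645/229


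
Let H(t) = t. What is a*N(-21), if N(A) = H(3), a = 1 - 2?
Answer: -3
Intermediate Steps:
a = -1
N(A) = 3
a*N(-21) = -1*3 = -3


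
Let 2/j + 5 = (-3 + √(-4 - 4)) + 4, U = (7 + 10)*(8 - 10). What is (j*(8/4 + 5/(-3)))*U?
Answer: 34/9 + 17*I*√2/9 ≈ 3.7778 + 2.6713*I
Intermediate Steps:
U = -34 (U = 17*(-2) = -34)
j = 2/(-4 + 2*I*√2) (j = 2/(-5 + ((-3 + √(-4 - 4)) + 4)) = 2/(-5 + ((-3 + √(-8)) + 4)) = 2/(-5 + ((-3 + 2*I*√2) + 4)) = 2/(-5 + (1 + 2*I*√2)) = 2/(-4 + 2*I*√2) ≈ -0.33333 - 0.2357*I)
(j*(8/4 + 5/(-3)))*U = ((-⅓ - I*√2/6)*(8/4 + 5/(-3)))*(-34) = ((-⅓ - I*√2/6)*(8*(¼) + 5*(-⅓)))*(-34) = ((-⅓ - I*√2/6)*(2 - 5/3))*(-34) = ((-⅓ - I*√2/6)*(⅓))*(-34) = (-⅑ - I*√2/18)*(-34) = 34/9 + 17*I*√2/9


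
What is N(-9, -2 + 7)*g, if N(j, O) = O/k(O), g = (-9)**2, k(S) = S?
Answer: 81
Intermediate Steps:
g = 81
N(j, O) = 1 (N(j, O) = O/O = 1)
N(-9, -2 + 7)*g = 1*81 = 81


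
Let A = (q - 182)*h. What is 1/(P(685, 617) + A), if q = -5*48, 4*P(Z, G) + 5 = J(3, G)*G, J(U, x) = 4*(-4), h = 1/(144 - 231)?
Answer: -348/857611 ≈ -0.00040578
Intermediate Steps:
h = -1/87 (h = 1/(-87) = -1/87 ≈ -0.011494)
J(U, x) = -16
P(Z, G) = -5/4 - 4*G (P(Z, G) = -5/4 + (-16*G)/4 = -5/4 - 4*G)
q = -240
A = 422/87 (A = (-240 - 182)*(-1/87) = -422*(-1/87) = 422/87 ≈ 4.8506)
1/(P(685, 617) + A) = 1/((-5/4 - 4*617) + 422/87) = 1/((-5/4 - 2468) + 422/87) = 1/(-9877/4 + 422/87) = 1/(-857611/348) = -348/857611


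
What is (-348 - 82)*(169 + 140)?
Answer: -132870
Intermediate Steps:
(-348 - 82)*(169 + 140) = -430*309 = -132870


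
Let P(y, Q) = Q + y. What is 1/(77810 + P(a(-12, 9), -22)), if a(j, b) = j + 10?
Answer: 1/77786 ≈ 1.2856e-5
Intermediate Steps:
a(j, b) = 10 + j
1/(77810 + P(a(-12, 9), -22)) = 1/(77810 + (-22 + (10 - 12))) = 1/(77810 + (-22 - 2)) = 1/(77810 - 24) = 1/77786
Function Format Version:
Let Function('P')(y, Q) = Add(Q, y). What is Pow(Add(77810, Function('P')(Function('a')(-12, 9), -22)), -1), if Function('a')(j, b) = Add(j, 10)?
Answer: Rational(1, 77786) ≈ 1.2856e-5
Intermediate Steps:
Function('a')(j, b) = Add(10, j)
Pow(Add(77810, Function('P')(Function('a')(-12, 9), -22)), -1) = Pow(Add(77810, Add(-22, Add(10, -12))), -1) = Pow(Add(77810, Add(-22, -2)), -1) = Pow(Add(77810, -24), -1) = Pow(77786, -1) = Rational(1, 77786)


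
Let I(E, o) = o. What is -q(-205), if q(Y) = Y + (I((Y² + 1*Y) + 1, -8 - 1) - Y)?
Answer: 9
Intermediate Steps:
q(Y) = -9 (q(Y) = Y + ((-8 - 1) - Y) = Y + (-9 - Y) = -9)
-q(-205) = -1*(-9) = 9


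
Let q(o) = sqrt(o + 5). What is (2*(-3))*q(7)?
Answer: -12*sqrt(3) ≈ -20.785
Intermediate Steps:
q(o) = sqrt(5 + o)
(2*(-3))*q(7) = (2*(-3))*sqrt(5 + 7) = -12*sqrt(3)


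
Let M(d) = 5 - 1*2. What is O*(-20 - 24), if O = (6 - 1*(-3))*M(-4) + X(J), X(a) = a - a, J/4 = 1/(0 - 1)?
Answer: -1188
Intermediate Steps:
J = -4 (J = 4/(0 - 1) = 4/(-1) = 4*(-1) = -4)
X(a) = 0
M(d) = 3 (M(d) = 5 - 2 = 3)
O = 27 (O = (6 - 1*(-3))*3 + 0 = (6 + 3)*3 + 0 = 9*3 + 0 = 27 + 0 = 27)
O*(-20 - 24) = 27*(-20 - 24) = 27*(-44) = -1188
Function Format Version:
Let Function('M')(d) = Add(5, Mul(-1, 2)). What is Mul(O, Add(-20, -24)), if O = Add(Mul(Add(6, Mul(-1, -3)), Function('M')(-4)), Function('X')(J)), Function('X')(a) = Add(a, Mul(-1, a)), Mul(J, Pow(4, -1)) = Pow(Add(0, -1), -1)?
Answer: -1188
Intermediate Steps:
J = -4 (J = Mul(4, Pow(Add(0, -1), -1)) = Mul(4, Pow(-1, -1)) = Mul(4, -1) = -4)
Function('X')(a) = 0
Function('M')(d) = 3 (Function('M')(d) = Add(5, -2) = 3)
O = 27 (O = Add(Mul(Add(6, Mul(-1, -3)), 3), 0) = Add(Mul(Add(6, 3), 3), 0) = Add(Mul(9, 3), 0) = Add(27, 0) = 27)
Mul(O, Add(-20, -24)) = Mul(27, Add(-20, -24)) = Mul(27, -44) = -1188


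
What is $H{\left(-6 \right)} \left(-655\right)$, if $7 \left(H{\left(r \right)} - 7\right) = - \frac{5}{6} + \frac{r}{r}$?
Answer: $- \frac{193225}{42} \approx -4600.6$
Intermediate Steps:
$H{\left(r \right)} = \frac{295}{42}$ ($H{\left(r \right)} = 7 + \frac{- \frac{5}{6} + \frac{r}{r}}{7} = 7 + \frac{\left(-5\right) \frac{1}{6} + 1}{7} = 7 + \frac{- \frac{5}{6} + 1}{7} = 7 + \frac{1}{7} \cdot \frac{1}{6} = 7 + \frac{1}{42} = \frac{295}{42}$)
$H{\left(-6 \right)} \left(-655\right) = \frac{295}{42} \left(-655\right) = - \frac{193225}{42}$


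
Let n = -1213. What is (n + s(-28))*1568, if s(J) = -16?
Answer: -1927072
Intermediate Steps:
(n + s(-28))*1568 = (-1213 - 16)*1568 = -1229*1568 = -1927072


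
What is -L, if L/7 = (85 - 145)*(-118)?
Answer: -49560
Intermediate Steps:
L = 49560 (L = 7*((85 - 145)*(-118)) = 7*(-60*(-118)) = 7*7080 = 49560)
-L = -1*49560 = -49560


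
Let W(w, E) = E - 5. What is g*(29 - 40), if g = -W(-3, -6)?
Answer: -121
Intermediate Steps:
W(w, E) = -5 + E
g = 11 (g = -(-5 - 6) = -1*(-11) = 11)
g*(29 - 40) = 11*(29 - 40) = 11*(-11) = -121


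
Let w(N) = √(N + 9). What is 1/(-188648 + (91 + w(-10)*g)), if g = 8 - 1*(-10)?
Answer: -188557/35553742573 - 18*I/35553742573 ≈ -5.3034e-6 - 5.0628e-10*I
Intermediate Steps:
w(N) = √(9 + N)
g = 18 (g = 8 + 10 = 18)
1/(-188648 + (91 + w(-10)*g)) = 1/(-188648 + (91 + √(9 - 10)*18)) = 1/(-188648 + (91 + √(-1)*18)) = 1/(-188648 + (91 + I*18)) = 1/(-188648 + (91 + 18*I)) = 1/(-188557 + 18*I) = (-188557 - 18*I)/35553742573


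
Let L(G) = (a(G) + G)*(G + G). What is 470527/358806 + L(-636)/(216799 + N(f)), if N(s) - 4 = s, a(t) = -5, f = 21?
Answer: 49321841995/9724719018 ≈ 5.0718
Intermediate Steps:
N(s) = 4 + s
L(G) = 2*G*(-5 + G) (L(G) = (-5 + G)*(G + G) = (-5 + G)*(2*G) = 2*G*(-5 + G))
470527/358806 + L(-636)/(216799 + N(f)) = 470527/358806 + (2*(-636)*(-5 - 636))/(216799 + (4 + 21)) = 470527*(1/358806) + (2*(-636)*(-641))/(216799 + 25) = 470527/358806 + 815352/216824 = 470527/358806 + 815352*(1/216824) = 470527/358806 + 101919/27103 = 49321841995/9724719018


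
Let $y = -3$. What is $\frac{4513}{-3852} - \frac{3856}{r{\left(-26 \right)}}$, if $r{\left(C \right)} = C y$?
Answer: $- \frac{2534221}{50076} \approx -50.607$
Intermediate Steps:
$r{\left(C \right)} = - 3 C$ ($r{\left(C \right)} = C \left(-3\right) = - 3 C$)
$\frac{4513}{-3852} - \frac{3856}{r{\left(-26 \right)}} = \frac{4513}{-3852} - \frac{3856}{\left(-3\right) \left(-26\right)} = 4513 \left(- \frac{1}{3852}\right) - \frac{3856}{78} = - \frac{4513}{3852} - \frac{1928}{39} = - \frac{2534221}{50076}$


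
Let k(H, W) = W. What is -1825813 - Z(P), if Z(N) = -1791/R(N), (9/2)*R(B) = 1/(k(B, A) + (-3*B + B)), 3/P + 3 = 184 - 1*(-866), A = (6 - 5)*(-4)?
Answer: -648475918/349 ≈ -1.8581e+6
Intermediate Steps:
A = -4 (A = 1*(-4) = -4)
P = 1/349 (P = 3/(-3 + (184 - 1*(-866))) = 3/(-3 + (184 + 866)) = 3/(-3 + 1050) = 3/1047 = 3*(1/1047) = 1/349 ≈ 0.0028653)
R(B) = 2/(9*(-4 - 2*B)) (R(B) = 2/(9*(-4 + (-3*B + B))) = 2/(9*(-4 - 2*B)))
Z(N) = 32238 + 16119*N (Z(N) = -(-32238 - 16119*N) = -1791*(-18 - 9*N) = 32238 + 16119*N)
-1825813 - Z(P) = -1825813 - (32238 + 16119*(1/349)) = -1825813 - (32238 + 16119/349) = -1825813 - 1*11267181/349 = -1825813 - 11267181/349 = -648475918/349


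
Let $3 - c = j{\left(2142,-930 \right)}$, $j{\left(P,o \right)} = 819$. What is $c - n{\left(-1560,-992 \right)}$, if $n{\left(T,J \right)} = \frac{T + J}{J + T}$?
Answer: $-817$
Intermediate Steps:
$n{\left(T,J \right)} = 1$ ($n{\left(T,J \right)} = \frac{J + T}{J + T} = 1$)
$c = -816$ ($c = 3 - 819 = -816$)
$c - n{\left(-1560,-992 \right)} = -816 - 1 = -817$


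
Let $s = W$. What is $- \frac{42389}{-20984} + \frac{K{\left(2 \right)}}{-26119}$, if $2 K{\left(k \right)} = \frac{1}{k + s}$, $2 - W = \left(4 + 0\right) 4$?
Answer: $\frac{415184687}{205530411} \approx 2.0201$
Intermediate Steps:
$W = -14$ ($W = 2 - \left(4 + 0\right) 4 = 2 - 4 \cdot 4 = 2 - 16 = -14$)
$s = -14$
$K{\left(k \right)} = \frac{1}{2 \left(-14 + k\right)}$ ($K{\left(k \right)} = \frac{1}{2 \left(k - 14\right)} = \frac{1}{2 \left(-14 + k\right)}$)
$- \frac{42389}{-20984} + \frac{K{\left(2 \right)}}{-26119} = - \frac{42389}{-20984} + \frac{\frac{1}{2} \frac{1}{-14 + 2}}{-26119} = \left(-42389\right) \left(- \frac{1}{20984}\right) + \frac{1}{2 \left(-12\right)} \left(- \frac{1}{26119}\right) = \frac{42389}{20984} + \frac{1}{2} \left(- \frac{1}{12}\right) \left(- \frac{1}{26119}\right) = \frac{42389}{20984} - - \frac{1}{626856} = \frac{42389}{20984} + \frac{1}{626856} = \frac{415184687}{205530411}$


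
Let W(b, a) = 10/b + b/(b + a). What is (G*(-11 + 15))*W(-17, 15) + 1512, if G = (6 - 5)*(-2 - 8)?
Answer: 20324/17 ≈ 1195.5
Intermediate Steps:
W(b, a) = 10/b + b/(a + b)
G = -10 (G = 1*(-10) = -10)
(G*(-11 + 15))*W(-17, 15) + 1512 = (-10*(-11 + 15))*(((-17)² + 10*15 + 10*(-17))/((-17)*(15 - 17))) + 1512 = (-10*4)*(-1/17*(289 + 150 - 170)/(-2)) + 1512 = -(-40)*(-1)*269/(17*2) + 1512 = -40*269/34 + 1512 = -5380/17 + 1512 = 20324/17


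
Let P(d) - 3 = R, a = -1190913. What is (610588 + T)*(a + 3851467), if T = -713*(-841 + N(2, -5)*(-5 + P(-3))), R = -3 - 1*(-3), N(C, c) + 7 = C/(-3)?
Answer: 9572314117210/3 ≈ 3.1908e+12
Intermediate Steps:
N(C, c) = -7 - C/3 (N(C, c) = -7 + C/(-3) = -7 + C*(-⅓) = -7 - C/3)
R = 0 (R = -3 + 3 = 0)
P(d) = 3 (P(d) = 3 + 0 = 3)
T = 1766101/3 (T = -713*(-841 + (-7 - ⅓*2)*(-5 + 3)) = -713*(-841 + (-7 - ⅔)*(-2)) = -713*(-841 - 23/3*(-2)) = -713*(-841 + 46/3) = -713*(-2477/3) = 1766101/3 ≈ 5.8870e+5)
(610588 + T)*(a + 3851467) = (610588 + 1766101/3)*(-1190913 + 3851467) = (3597865/3)*2660554 = 9572314117210/3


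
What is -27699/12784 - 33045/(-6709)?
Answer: 236614689/85767856 ≈ 2.7588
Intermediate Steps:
-27699/12784 - 33045/(-6709) = -27699*1/12784 - 33045*(-1/6709) = -27699/12784 + 33045/6709 = 236614689/85767856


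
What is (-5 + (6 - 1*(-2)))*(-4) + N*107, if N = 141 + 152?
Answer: 31339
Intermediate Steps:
N = 293
(-5 + (6 - 1*(-2)))*(-4) + N*107 = (-5 + (6 - 1*(-2)))*(-4) + 293*107 = (-5 + (6 + 2))*(-4) + 31351 = (-5 + 8)*(-4) + 31351 = 3*(-4) + 31351 = -12 + 31351 = 31339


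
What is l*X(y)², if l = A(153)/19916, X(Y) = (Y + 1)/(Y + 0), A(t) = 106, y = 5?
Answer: 954/124475 ≈ 0.0076642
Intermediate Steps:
X(Y) = (1 + Y)/Y
l = 53/9958 (l = 106/19916 = 106*(1/19916) = 53/9958 ≈ 0.0053224)
l*X(y)² = 53*((1 + 5)/5)²/9958 = 53*((⅕)*6)²/9958 = 53*(6/5)²/9958 = (53/9958)*(36/25) = 954/124475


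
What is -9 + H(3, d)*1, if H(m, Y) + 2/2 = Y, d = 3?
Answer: -7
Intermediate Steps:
H(m, Y) = -1 + Y
-9 + H(3, d)*1 = -9 + (-1 + 3)*1 = -9 + 2*1 = -9 + 2 = -7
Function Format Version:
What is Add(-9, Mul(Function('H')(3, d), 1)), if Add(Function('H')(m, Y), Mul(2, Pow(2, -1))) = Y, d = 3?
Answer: -7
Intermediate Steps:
Function('H')(m, Y) = Add(-1, Y)
Add(-9, Mul(Function('H')(3, d), 1)) = Add(-9, Mul(Add(-1, 3), 1)) = Add(-9, Mul(2, 1)) = Add(-9, 2) = -7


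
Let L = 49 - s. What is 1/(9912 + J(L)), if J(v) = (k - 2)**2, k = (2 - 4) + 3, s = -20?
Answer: 1/9913 ≈ 0.00010088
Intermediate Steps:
L = 69 (L = 49 - 1*(-20) = 49 + 20 = 69)
k = 1 (k = -2 + 3 = 1)
J(v) = 1 (J(v) = (1 - 2)**2 = (-1)**2 = 1)
1/(9912 + J(L)) = 1/(9912 + 1) = 1/9913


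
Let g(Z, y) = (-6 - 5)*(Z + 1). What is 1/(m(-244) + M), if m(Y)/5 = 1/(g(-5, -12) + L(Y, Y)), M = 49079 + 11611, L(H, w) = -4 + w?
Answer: 204/12380755 ≈ 1.6477e-5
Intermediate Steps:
g(Z, y) = -11 - 11*Z (g(Z, y) = -11*(1 + Z) = -11 - 11*Z)
M = 60690
m(Y) = 5/(40 + Y) (m(Y) = 5/((-11 - 11*(-5)) + (-4 + Y)) = 5/((-11 + 55) + (-4 + Y)) = 5/(44 + (-4 + Y)) = 5/(40 + Y))
1/(m(-244) + M) = 1/(5/(40 - 244) + 60690) = 1/(5/(-204) + 60690) = 1/(5*(-1/204) + 60690) = 1/(-5/204 + 60690) = 1/(12380755/204) = 204/12380755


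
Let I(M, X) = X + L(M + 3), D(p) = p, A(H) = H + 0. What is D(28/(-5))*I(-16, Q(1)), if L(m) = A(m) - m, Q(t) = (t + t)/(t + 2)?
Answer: -56/15 ≈ -3.7333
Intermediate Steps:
A(H) = H
Q(t) = 2*t/(2 + t) (Q(t) = (2*t)/(2 + t) = 2*t/(2 + t))
L(m) = 0 (L(m) = m - m = 0)
I(M, X) = X (I(M, X) = X + 0 = X)
D(28/(-5))*I(-16, Q(1)) = (28/(-5))*(2*1/(2 + 1)) = (28*(-⅕))*(2*1/3) = -56/(5*3) = -28/5*⅔ = -56/15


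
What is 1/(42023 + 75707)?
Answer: 1/117730 ≈ 8.4940e-6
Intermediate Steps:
1/(42023 + 75707) = 1/117730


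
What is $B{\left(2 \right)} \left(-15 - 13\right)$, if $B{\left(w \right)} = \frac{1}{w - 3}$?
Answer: $28$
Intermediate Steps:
$B{\left(w \right)} = \frac{1}{-3 + w}$
$B{\left(2 \right)} \left(-15 - 13\right) = \frac{-15 - 13}{-3 + 2} = \frac{1}{-1} \left(-28\right) = \left(-1\right) \left(-28\right) = 28$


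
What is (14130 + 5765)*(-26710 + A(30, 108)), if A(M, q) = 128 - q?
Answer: -530997550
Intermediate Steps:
(14130 + 5765)*(-26710 + A(30, 108)) = (14130 + 5765)*(-26710 + (128 - 1*108)) = 19895*(-26710 + (128 - 108)) = 19895*(-26710 + 20) = 19895*(-26690) = -530997550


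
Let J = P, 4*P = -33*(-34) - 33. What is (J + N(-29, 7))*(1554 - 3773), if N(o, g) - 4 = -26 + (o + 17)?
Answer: -2114707/4 ≈ -5.2868e+5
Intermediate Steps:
P = 1089/4 (P = (-33*(-34) - 33)/4 = (1122 - 33)/4 = (¼)*1089 = 1089/4 ≈ 272.25)
N(o, g) = -5 + o (N(o, g) = 4 + (-26 + (o + 17)) = 4 + (-26 + (17 + o)) = 4 + (-9 + o) = -5 + o)
J = 1089/4 ≈ 272.25
(J + N(-29, 7))*(1554 - 3773) = (1089/4 + (-5 - 29))*(1554 - 3773) = (1089/4 - 34)*(-2219) = (953/4)*(-2219) = -2114707/4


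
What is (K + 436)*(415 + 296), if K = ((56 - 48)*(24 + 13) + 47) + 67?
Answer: 601506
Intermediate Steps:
K = 410 (K = (8*37 + 47) + 67 = (296 + 47) + 67 = 343 + 67 = 410)
(K + 436)*(415 + 296) = (410 + 436)*(415 + 296) = 846*711 = 601506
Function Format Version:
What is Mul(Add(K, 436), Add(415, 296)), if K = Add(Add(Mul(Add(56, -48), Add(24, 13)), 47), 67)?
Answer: 601506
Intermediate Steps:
K = 410 (K = Add(Add(Mul(8, 37), 47), 67) = Add(Add(296, 47), 67) = Add(343, 67) = 410)
Mul(Add(K, 436), Add(415, 296)) = Mul(Add(410, 436), Add(415, 296)) = Mul(846, 711) = 601506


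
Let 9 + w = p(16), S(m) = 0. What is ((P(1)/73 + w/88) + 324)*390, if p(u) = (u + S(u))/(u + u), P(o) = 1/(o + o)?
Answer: 811511805/6424 ≈ 1.2633e+5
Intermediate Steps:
P(o) = 1/(2*o)
p(u) = ½ (p(u) = (u + 0)/(u + u) = u/((2*u)) = u*(1/(2*u)) = ½)
w = -17/2 (w = -9 + ½ = -17/2 ≈ -8.5000)
((P(1)/73 + w/88) + 324)*390 = ((((½)/1)/73 - 17/2/88) + 324)*390 = ((((½)*1)*(1/73) - 17/2*1/88) + 324)*390 = (((½)*(1/73) - 17/176) + 324)*390 = ((1/146 - 17/176) + 324)*390 = (-1153/12848 + 324)*390 = (4161599/12848)*390 = 811511805/6424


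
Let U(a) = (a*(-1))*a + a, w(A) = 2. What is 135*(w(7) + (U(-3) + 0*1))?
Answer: -1350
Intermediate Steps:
U(a) = a - a² (U(a) = (-a)*a + a = -a² + a = a - a²)
135*(w(7) + (U(-3) + 0*1)) = 135*(2 + (-3*(1 - 1*(-3)) + 0*1)) = 135*(2 + (-3*(1 + 3) + 0)) = 135*(2 + (-3*4 + 0)) = 135*(2 + (-12 + 0)) = 135*(2 - 12) = 135*(-10) = -1350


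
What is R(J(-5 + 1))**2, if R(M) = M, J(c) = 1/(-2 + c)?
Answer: 1/36 ≈ 0.027778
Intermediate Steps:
R(J(-5 + 1))**2 = (1/(-2 + (-5 + 1)))**2 = (1/(-2 - 4))**2 = (1/(-6))**2 = (-1/6)**2 = 1/36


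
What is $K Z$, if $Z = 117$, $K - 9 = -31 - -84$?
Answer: $7254$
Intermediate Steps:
$K = 62$ ($K = 9 - -53 = 9 + \left(-31 + 84\right) = 9 + 53 = 62$)
$K Z = 62 \cdot 117 = 7254$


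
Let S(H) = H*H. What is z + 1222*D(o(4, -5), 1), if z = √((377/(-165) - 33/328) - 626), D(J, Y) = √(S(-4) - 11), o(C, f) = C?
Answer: 1222*√5 + I*√460131230130/27060 ≈ 2732.5 + 25.068*I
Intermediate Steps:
S(H) = H²
D(J, Y) = √5 (D(J, Y) = √((-4)² - 11) = √(16 - 11) = √5)
z = I*√460131230130/27060 (z = √((377*(-1/165) - 33*1/328) - 626) = √((-377/165 - 33/328) - 626) = √(-129101/54120 - 626) = √(-34008221/54120) = I*√460131230130/27060 ≈ 25.068*I)
z + 1222*D(o(4, -5), 1) = I*√460131230130/27060 + 1222*√5 = 1222*√5 + I*√460131230130/27060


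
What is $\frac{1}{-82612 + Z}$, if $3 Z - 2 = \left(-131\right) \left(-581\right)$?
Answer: $- \frac{1}{57241} \approx -1.747 \cdot 10^{-5}$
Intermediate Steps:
$Z = 25371$ ($Z = \frac{2}{3} + \frac{\left(-131\right) \left(-581\right)}{3} = \frac{2}{3} + \frac{1}{3} \cdot 76111 = \frac{2}{3} + \frac{76111}{3} = 25371$)
$\frac{1}{-82612 + Z} = \frac{1}{-82612 + 25371} = \frac{1}{-57241} = - \frac{1}{57241}$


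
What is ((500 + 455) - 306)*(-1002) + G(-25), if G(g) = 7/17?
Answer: -11055059/17 ≈ -6.5030e+5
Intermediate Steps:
G(g) = 7/17 (G(g) = 7*(1/17) = 7/17)
((500 + 455) - 306)*(-1002) + G(-25) = ((500 + 455) - 306)*(-1002) + 7/17 = (955 - 306)*(-1002) + 7/17 = 649*(-1002) + 7/17 = -650298 + 7/17 = -11055059/17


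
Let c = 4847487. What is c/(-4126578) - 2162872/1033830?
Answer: -2322789582871/711030022290 ≈ -3.2668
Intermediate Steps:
c/(-4126578) - 2162872/1033830 = 4847487/(-4126578) - 2162872/1033830 = 4847487*(-1/4126578) - 2162872*1/1033830 = -1615829/1375526 - 1081436/516915 = -2322789582871/711030022290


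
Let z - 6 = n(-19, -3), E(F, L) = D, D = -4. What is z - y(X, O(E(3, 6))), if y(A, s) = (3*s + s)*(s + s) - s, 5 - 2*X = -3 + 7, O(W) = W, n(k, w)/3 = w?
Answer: -135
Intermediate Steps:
n(k, w) = 3*w
E(F, L) = -4
X = ½ (X = 5/2 - (-3 + 7)/2 = 5/2 - ½*4 = 5/2 - 2 = ½ ≈ 0.50000)
y(A, s) = -s + 8*s² (y(A, s) = (4*s)*(2*s) - s = 8*s² - s = -s + 8*s²)
z = -3 (z = 6 + 3*(-3) = 6 - 9 = -3)
z - y(X, O(E(3, 6))) = -3 - (-4)*(-1 + 8*(-4)) = -3 - (-4)*(-1 - 32) = -3 - (-4)*(-33) = -3 - 1*132 = -3 - 132 = -135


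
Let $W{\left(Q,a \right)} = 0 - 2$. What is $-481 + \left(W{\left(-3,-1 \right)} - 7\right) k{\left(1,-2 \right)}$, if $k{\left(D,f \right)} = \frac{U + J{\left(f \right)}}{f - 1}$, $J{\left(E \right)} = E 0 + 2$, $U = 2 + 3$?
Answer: $-460$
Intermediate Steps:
$W{\left(Q,a \right)} = -2$ ($W{\left(Q,a \right)} = 0 - 2 = -2$)
$U = 5$
$J{\left(E \right)} = 2$ ($J{\left(E \right)} = 0 + 2 = 2$)
$k{\left(D,f \right)} = \frac{7}{-1 + f}$ ($k{\left(D,f \right)} = \frac{5 + 2}{f - 1} = \frac{7}{-1 + f}$)
$-481 + \left(W{\left(-3,-1 \right)} - 7\right) k{\left(1,-2 \right)} = -481 + \left(-2 - 7\right) \frac{7}{-1 - 2} = -481 - 9 \frac{7}{-3} = -481 - 9 \cdot 7 \left(- \frac{1}{3}\right) = -481 - -21 = -481 + 21 = -460$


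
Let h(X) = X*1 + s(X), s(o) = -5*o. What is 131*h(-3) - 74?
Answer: 1498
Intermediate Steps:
h(X) = -4*X (h(X) = X*1 - 5*X = X - 5*X = -4*X)
131*h(-3) - 74 = 131*(-4*(-3)) - 74 = 131*12 - 74 = 1572 - 74 = 1498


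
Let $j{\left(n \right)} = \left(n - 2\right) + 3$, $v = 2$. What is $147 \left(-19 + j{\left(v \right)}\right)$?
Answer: $-2352$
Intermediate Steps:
$j{\left(n \right)} = 1 + n$ ($j{\left(n \right)} = \left(-2 + n\right) + 3 = 1 + n$)
$147 \left(-19 + j{\left(v \right)}\right) = 147 \left(-19 + \left(1 + 2\right)\right) = 147 \left(-19 + 3\right) = 147 \left(-16\right) = -2352$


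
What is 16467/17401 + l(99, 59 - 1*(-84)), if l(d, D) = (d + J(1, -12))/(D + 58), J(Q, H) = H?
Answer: 1607918/1165867 ≈ 1.3792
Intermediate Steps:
l(d, D) = (-12 + d)/(58 + D) (l(d, D) = (d - 12)/(D + 58) = (-12 + d)/(58 + D))
16467/17401 + l(99, 59 - 1*(-84)) = 16467/17401 + (-12 + 99)/(58 + (59 - 1*(-84))) = 16467*(1/17401) + 87/(58 + (59 + 84)) = 16467/17401 + 87/(58 + 143) = 16467/17401 + 87/201 = 16467/17401 + (1/201)*87 = 16467/17401 + 29/67 = 1607918/1165867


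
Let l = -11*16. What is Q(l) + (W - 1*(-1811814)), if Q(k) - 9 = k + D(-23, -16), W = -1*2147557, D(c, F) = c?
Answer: -335933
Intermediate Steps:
l = -176
W = -2147557
Q(k) = -14 + k (Q(k) = 9 + (k - 23) = 9 + (-23 + k) = -14 + k)
Q(l) + (W - 1*(-1811814)) = (-14 - 176) + (-2147557 - 1*(-1811814)) = -190 + (-2147557 + 1811814) = -190 - 335743 = -335933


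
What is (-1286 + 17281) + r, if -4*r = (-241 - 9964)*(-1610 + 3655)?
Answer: 20933205/4 ≈ 5.2333e+6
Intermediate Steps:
r = 20869225/4 (r = -(-241 - 9964)*(-1610 + 3655)/4 = -(-10205)*2045/4 = -1/4*(-20869225) = 20869225/4 ≈ 5.2173e+6)
(-1286 + 17281) + r = (-1286 + 17281) + 20869225/4 = 15995 + 20869225/4 = 20933205/4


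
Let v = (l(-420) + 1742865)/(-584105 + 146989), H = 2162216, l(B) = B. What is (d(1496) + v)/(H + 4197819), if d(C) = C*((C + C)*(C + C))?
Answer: 5853983247763859/2780073059060 ≈ 2105.7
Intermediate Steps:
d(C) = 4*C³ (d(C) = C*((2*C)*(2*C)) = C*(4*C²) = 4*C³)
v = -1742445/437116 (v = (-420 + 1742865)/(-584105 + 146989) = 1742445/(-437116) = 1742445*(-1/437116) = -1742445/437116 ≈ -3.9862)
(d(1496) + v)/(H + 4197819) = (4*1496³ - 1742445/437116)/(2162216 + 4197819) = (4*3348071936 - 1742445/437116)/6360035 = (13392287744 - 1742445/437116)*(1/6360035) = (5853983247763859/437116)*(1/6360035) = 5853983247763859/2780073059060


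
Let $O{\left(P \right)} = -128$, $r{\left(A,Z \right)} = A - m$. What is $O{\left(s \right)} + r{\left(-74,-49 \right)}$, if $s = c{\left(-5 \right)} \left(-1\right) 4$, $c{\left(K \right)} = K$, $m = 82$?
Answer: $-284$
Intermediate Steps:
$r{\left(A,Z \right)} = -82 + A$ ($r{\left(A,Z \right)} = A - 82 = -82 + A$)
$s = 20$ ($s = \left(-5\right) \left(-1\right) 4 = 5 \cdot 4 = 20$)
$O{\left(s \right)} + r{\left(-74,-49 \right)} = -128 - 156 = -284$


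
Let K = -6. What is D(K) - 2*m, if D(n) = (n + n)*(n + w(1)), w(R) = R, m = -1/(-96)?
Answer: 2879/48 ≈ 59.979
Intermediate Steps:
m = 1/96 (m = -1*(-1/96) = 1/96 ≈ 0.010417)
D(n) = 2*n*(1 + n) (D(n) = (n + n)*(n + 1) = (2*n)*(1 + n) = 2*n*(1 + n))
D(K) - 2*m = 2*(-6)*(1 - 6) - 2*1/96 = 2*(-6)*(-5) - 1/48 = 60 - 1/48 = 2879/48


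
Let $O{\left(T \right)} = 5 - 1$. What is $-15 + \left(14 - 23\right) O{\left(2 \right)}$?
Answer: $-51$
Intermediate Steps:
$O{\left(T \right)} = 4$
$-15 + \left(14 - 23\right) O{\left(2 \right)} = -15 + \left(14 - 23\right) 4 = -15 - 36 = -51$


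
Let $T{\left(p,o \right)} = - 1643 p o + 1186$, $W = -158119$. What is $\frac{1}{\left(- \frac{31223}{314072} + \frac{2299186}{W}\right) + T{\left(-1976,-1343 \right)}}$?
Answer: $- \frac{49660750568}{216527807731414709313} \approx -2.2935 \cdot 10^{-10}$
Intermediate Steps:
$T{\left(p,o \right)} = 1186 - 1643 o p$ ($T{\left(p,o \right)} = - 1643 o p + 1186 = 1186 - 1643 o p$)
$\frac{1}{\left(- \frac{31223}{314072} + \frac{2299186}{W}\right) + T{\left(-1976,-1343 \right)}} = \frac{1}{\left(- \frac{31223}{314072} + \frac{2299186}{-158119}\right) + \left(1186 - \left(-2206549\right) \left(-1976\right)\right)} = \frac{1}{\left(\left(-31223\right) \frac{1}{314072} + 2299186 \left(- \frac{1}{158119}\right)\right) + \left(1186 - 4360140824\right)} = \frac{1}{\left(- \frac{31223}{314072} - \frac{2299186}{158119}\right) - 4360139638} = \frac{1}{- \frac{727046894929}{49660750568} - 4360139638} = \frac{1}{- \frac{216527807731414709313}{49660750568}} = - \frac{49660750568}{216527807731414709313}$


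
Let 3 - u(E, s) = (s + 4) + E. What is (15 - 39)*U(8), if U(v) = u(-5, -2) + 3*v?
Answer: -720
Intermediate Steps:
u(E, s) = -1 - E - s (u(E, s) = 3 - ((s + 4) + E) = 3 - ((4 + s) + E) = 3 - (4 + E + s) = 3 + (-4 - E - s) = -1 - E - s)
U(v) = 6 + 3*v (U(v) = (-1 - 1*(-5) - 1*(-2)) + 3*v = (-1 + 5 + 2) + 3*v = 6 + 3*v)
(15 - 39)*U(8) = (15 - 39)*(6 + 3*8) = -24*(6 + 24) = -24*30 = -720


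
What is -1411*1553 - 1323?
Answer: -2192606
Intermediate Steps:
-1411*1553 - 1323 = -2191283 - 1323 = -2192606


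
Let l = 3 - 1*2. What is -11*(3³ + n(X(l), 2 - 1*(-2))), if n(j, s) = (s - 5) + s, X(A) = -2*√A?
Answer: -330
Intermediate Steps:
l = 1 (l = 3 - 2 = 1)
n(j, s) = -5 + 2*s (n(j, s) = (-5 + s) + s = -5 + 2*s)
-11*(3³ + n(X(l), 2 - 1*(-2))) = -11*(3³ + (-5 + 2*(2 - 1*(-2)))) = -11*(27 + (-5 + 2*(2 + 2))) = -11*(27 + (-5 + 2*4)) = -11*(27 + (-5 + 8)) = -11*(27 + 3) = -11*30 = -330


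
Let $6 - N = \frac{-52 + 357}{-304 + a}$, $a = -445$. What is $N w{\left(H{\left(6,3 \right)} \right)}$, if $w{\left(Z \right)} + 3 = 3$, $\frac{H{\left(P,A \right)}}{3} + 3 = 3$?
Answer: $0$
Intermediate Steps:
$H{\left(P,A \right)} = 0$ ($H{\left(P,A \right)} = -9 + 3 \cdot 3 = -9 + 9 = 0$)
$w{\left(Z \right)} = 0$ ($w{\left(Z \right)} = -3 + 3 = 0$)
$N = \frac{4799}{749}$ ($N = 6 - \frac{-52 + 357}{-304 - 445} = 6 - \frac{305}{-749} = 6 - 305 \left(- \frac{1}{749}\right) = 6 - - \frac{305}{749} = 6 + \frac{305}{749} = \frac{4799}{749} \approx 6.4072$)
$N w{\left(H{\left(6,3 \right)} \right)} = \frac{4799}{749} \cdot 0 = 0$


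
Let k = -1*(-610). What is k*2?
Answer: 1220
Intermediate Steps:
k = 610
k*2 = 610*2 = 1220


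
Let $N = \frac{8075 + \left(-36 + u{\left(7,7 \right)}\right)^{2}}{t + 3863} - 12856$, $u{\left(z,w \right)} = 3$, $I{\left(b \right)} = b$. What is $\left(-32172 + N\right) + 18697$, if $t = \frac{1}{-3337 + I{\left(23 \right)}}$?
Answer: $- \frac{337058592215}{12801981} \approx -26329.0$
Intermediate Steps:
$t = - \frac{1}{3314}$ ($t = \frac{1}{-3337 + 23} = \frac{1}{-3314} = - \frac{1}{3314} \approx -0.00030175$)
$N = - \frac{164551898240}{12801981}$ ($N = \frac{8075 + \left(-36 + 3\right)^{2}}{- \frac{1}{3314} + 3863} - 12856 = \frac{8075 + \left(-33\right)^{2}}{\frac{12801981}{3314}} - 12856 = \left(8075 + 1089\right) \frac{3314}{12801981} - 12856 = 9164 \cdot \frac{3314}{12801981} - 12856 = \frac{30369496}{12801981} - 12856 = - \frac{164551898240}{12801981} \approx -12854.0$)
$\left(-32172 + N\right) + 18697 = \left(-32172 - \frac{164551898240}{12801981}\right) + 18697 = - \frac{576417230972}{12801981} + 18697 = - \frac{337058592215}{12801981}$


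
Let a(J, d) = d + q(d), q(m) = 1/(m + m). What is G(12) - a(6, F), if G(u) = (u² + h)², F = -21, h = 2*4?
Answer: 971251/42 ≈ 23125.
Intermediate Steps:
h = 8
q(m) = 1/(2*m)
a(J, d) = d + 1/(2*d)
G(u) = (8 + u²)² (G(u) = (u² + 8)² = (8 + u²)²)
G(12) - a(6, F) = (8 + 12²)² - (-21 + (½)/(-21)) = (8 + 144)² - (-21 + (½)*(-1/21)) = 152² - (-21 - 1/42) = 23104 - 1*(-883/42) = 23104 + 883/42 = 971251/42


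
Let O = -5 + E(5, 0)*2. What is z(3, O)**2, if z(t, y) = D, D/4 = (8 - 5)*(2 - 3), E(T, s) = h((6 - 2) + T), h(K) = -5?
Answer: 144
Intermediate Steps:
E(T, s) = -5
D = -12 (D = 4*((8 - 5)*(2 - 3)) = 4*(3*(-1)) = 4*(-3) = -12)
O = -15 (O = -5 - 5*2 = -5 - 10 = -15)
z(t, y) = -12
z(3, O)**2 = (-12)**2 = 144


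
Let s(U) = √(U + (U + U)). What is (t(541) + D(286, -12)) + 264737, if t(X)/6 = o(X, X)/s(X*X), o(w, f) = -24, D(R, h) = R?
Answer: 265023 - 48*√3/541 ≈ 2.6502e+5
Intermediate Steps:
s(U) = √3*√U (s(U) = √(U + 2*U) = √(3*U) = √3*√U)
t(X) = -48*√3/√(X²) (t(X) = 6*(-24*√3/(3*√(X²))) = 6*(-8*√3/√(X²)) = -48*√3/√(X²))
(t(541) + D(286, -12)) + 264737 = (-48*√3/√(541²) + 286) + 264737 = (-48*√3/√292681 + 286) + 264737 = (-48*√3*1/541 + 286) + 264737 = (-48*√3/541 + 286) + 264737 = (286 - 48*√3/541) + 264737 = 265023 - 48*√3/541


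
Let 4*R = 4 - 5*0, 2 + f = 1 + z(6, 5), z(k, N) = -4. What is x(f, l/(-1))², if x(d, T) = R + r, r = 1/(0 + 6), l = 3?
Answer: 49/36 ≈ 1.3611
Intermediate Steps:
r = ⅙ (r = 1/6 = ⅙ ≈ 0.16667)
f = -5 (f = -2 + (1 - 4) = -2 - 3 = -5)
R = 1 (R = (4 - 5*0)/4 = (4 + 0)/4 = (¼)*4 = 1)
x(d, T) = 7/6 (x(d, T) = 1 + ⅙ = 7/6)
x(f, l/(-1))² = (7/6)² = 49/36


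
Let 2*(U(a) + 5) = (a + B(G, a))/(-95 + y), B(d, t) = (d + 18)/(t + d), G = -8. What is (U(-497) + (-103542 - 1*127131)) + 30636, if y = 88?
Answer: -282809189/1414 ≈ -2.0001e+5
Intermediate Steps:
B(d, t) = (18 + d)/(d + t)
U(a) = -5 - 5/(7*(-8 + a)) - a/14 (U(a) = -5 + ((a + (18 - 8)/(-8 + a))/(-95 + 88))/2 = -5 + ((a + 10/(-8 + a))/(-7))/2 = -5 + ((a + 10/(-8 + a))*(-1/7))/2 = -5 + (-10/(7*(-8 + a)) - a/7)/2 = -5 + (-5/(7*(-8 + a)) - a/14) = -5 - 5/(7*(-8 + a)) - a/14)
(U(-497) + (-103542 - 1*127131)) + 30636 = ((550 - 1*(-497)**2 - 62*(-497))/(14*(-8 - 497)) + (-103542 - 1*127131)) + 30636 = ((1/14)*(550 - 1*247009 + 30814)/(-505) + (-103542 - 127131)) + 30636 = ((1/14)*(-1/505)*(550 - 247009 + 30814) - 230673) + 30636 = ((1/14)*(-1/505)*(-215645) - 230673) + 30636 = (43129/1414 - 230673) + 30636 = -326128493/1414 + 30636 = -282809189/1414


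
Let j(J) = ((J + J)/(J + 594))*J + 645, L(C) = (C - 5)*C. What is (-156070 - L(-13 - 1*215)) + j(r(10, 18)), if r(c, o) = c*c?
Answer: -72356503/347 ≈ -2.0852e+5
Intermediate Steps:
r(c, o) = c²
L(C) = C*(-5 + C) (L(C) = (-5 + C)*C = C*(-5 + C))
j(J) = 645 + 2*J²/(594 + J) (j(J) = ((2*J)/(594 + J))*J + 645 = (2*J/(594 + J))*J + 645 = 2*J²/(594 + J) + 645 = 645 + 2*J²/(594 + J))
(-156070 - L(-13 - 1*215)) + j(r(10, 18)) = (-156070 - (-13 - 1*215)*(-5 + (-13 - 1*215))) + (383130 + 2*(10²)² + 645*10²)/(594 + 10²) = (-156070 - (-13 - 215)*(-5 + (-13 - 215))) + (383130 + 2*100² + 645*100)/(594 + 100) = (-156070 - (-228)*(-5 - 228)) + (383130 + 2*10000 + 64500)/694 = (-156070 - (-228)*(-233)) + (383130 + 20000 + 64500)/694 = (-156070 - 1*53124) + (1/694)*467630 = (-156070 - 53124) + 233815/347 = -209194 + 233815/347 = -72356503/347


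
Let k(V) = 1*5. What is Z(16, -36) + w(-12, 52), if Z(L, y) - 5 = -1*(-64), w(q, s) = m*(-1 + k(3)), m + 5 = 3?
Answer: 61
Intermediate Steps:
k(V) = 5
m = -2 (m = -5 + 3 = -2)
w(q, s) = -8 (w(q, s) = -2*(-1 + 5) = -2*4 = -8)
Z(L, y) = 69 (Z(L, y) = 5 - 1*(-64) = 5 + 64 = 69)
Z(16, -36) + w(-12, 52) = 69 - 8 = 61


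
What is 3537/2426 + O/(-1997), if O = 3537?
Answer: -1517373/4844722 ≈ -0.31320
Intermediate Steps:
3537/2426 + O/(-1997) = 3537/2426 + 3537/(-1997) = 3537*(1/2426) + 3537*(-1/1997) = 3537/2426 - 3537/1997 = -1517373/4844722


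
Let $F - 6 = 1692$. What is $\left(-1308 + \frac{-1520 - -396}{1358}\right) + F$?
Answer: $\frac{264248}{679} \approx 389.17$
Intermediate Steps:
$F = 1698$ ($F = 6 + 1692 = 1698$)
$\left(-1308 + \frac{-1520 - -396}{1358}\right) + F = \left(-1308 + \frac{-1520 - -396}{1358}\right) + 1698 = \left(-1308 + \left(-1520 + 396\right) \frac{1}{1358}\right) + 1698 = \left(-1308 - \frac{562}{679}\right) + 1698 = - \frac{888694}{679} + 1698 = \frac{264248}{679}$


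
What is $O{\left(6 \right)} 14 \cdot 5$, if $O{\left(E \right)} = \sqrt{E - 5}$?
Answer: $70$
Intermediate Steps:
$O{\left(E \right)} = \sqrt{-5 + E}$
$O{\left(6 \right)} 14 \cdot 5 = \sqrt{-5 + 6} \cdot 14 \cdot 5 = \sqrt{1} \cdot 14 \cdot 5 = 1 \cdot 14 \cdot 5 = 14 \cdot 5 = 70$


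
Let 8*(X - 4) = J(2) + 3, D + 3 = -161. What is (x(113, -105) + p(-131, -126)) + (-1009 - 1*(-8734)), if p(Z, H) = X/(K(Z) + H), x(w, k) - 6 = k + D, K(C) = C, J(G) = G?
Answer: 15341835/2056 ≈ 7462.0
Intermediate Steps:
D = -164 (D = -3 - 161 = -164)
X = 37/8 (X = 4 + (2 + 3)/8 = 4 + (⅛)*5 = 4 + 5/8 = 37/8 ≈ 4.6250)
x(w, k) = -158 + k (x(w, k) = 6 + (k - 164) = 6 + (-164 + k) = -158 + k)
p(Z, H) = 37/(8*(H + Z)) (p(Z, H) = 37/(8*(Z + H)) = 37/(8*(H + Z)))
(x(113, -105) + p(-131, -126)) + (-1009 - 1*(-8734)) = ((-158 - 105) + 37/(8*(-126 - 131))) + (-1009 - 1*(-8734)) = (-263 + (37/8)/(-257)) + (-1009 + 8734) = (-263 + (37/8)*(-1/257)) + 7725 = (-263 - 37/2056) + 7725 = -540765/2056 + 7725 = 15341835/2056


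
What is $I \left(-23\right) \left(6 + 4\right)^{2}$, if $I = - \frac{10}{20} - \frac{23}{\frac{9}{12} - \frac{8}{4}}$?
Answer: $-41170$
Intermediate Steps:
$I = \frac{179}{10}$ ($I = \left(-10\right) \frac{1}{20} - \frac{23}{9 \cdot \frac{1}{12} - 2} = - \frac{1}{2} - \frac{23}{\frac{3}{4} - 2} = - \frac{1}{2} - \frac{23}{- \frac{5}{4}} = - \frac{1}{2} - - \frac{92}{5} = - \frac{1}{2} + \frac{92}{5} = \frac{179}{10} \approx 17.9$)
$I \left(-23\right) \left(6 + 4\right)^{2} = \frac{179}{10} \left(-23\right) \left(6 + 4\right)^{2} = - \frac{4117 \cdot 10^{2}}{10} = \left(- \frac{4117}{10}\right) 100 = -41170$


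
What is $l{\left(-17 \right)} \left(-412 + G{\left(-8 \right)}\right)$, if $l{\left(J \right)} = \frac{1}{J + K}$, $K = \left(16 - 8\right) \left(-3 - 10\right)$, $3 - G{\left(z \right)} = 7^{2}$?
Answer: $\frac{458}{121} \approx 3.7851$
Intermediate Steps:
$G{\left(z \right)} = -46$ ($G{\left(z \right)} = 3 - 7^{2} = 3 - 49 = -46$)
$K = -104$ ($K = 8 \left(-13\right) = -104$)
$l{\left(J \right)} = \frac{1}{-104 + J}$ ($l{\left(J \right)} = \frac{1}{J - 104} = \frac{1}{-104 + J}$)
$l{\left(-17 \right)} \left(-412 + G{\left(-8 \right)}\right) = \frac{-412 - 46}{-104 - 17} = \frac{1}{-121} \left(-458\right) = \left(- \frac{1}{121}\right) \left(-458\right) = \frac{458}{121}$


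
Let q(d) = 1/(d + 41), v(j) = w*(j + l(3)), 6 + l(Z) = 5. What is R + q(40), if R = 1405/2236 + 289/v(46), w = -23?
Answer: 7528879/20828340 ≈ 0.36147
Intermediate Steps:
l(Z) = -1 (l(Z) = -6 + 5 = -1)
v(j) = 23 - 23*j (v(j) = -23*(j - 1) = -23*(-1 + j) = 23 - 23*j)
R = 807971/2314260 (R = 1405/2236 + 289/(23 - 23*46) = 1405*(1/2236) + 289/(23 - 1058) = 1405/2236 + 289/(-1035) = 1405/2236 + 289*(-1/1035) = 1405/2236 - 289/1035 = 807971/2314260 ≈ 0.34913)
q(d) = 1/(41 + d)
R + q(40) = 807971/2314260 + 1/(41 + 40) = 807971/2314260 + 1/81 = 7528879/20828340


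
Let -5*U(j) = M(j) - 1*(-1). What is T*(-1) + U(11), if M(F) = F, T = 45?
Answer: -237/5 ≈ -47.400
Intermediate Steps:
U(j) = -⅕ - j/5 (U(j) = -(j - 1*(-1))/5 = -(j + 1)/5 = -(1 + j)/5 = -⅕ - j/5)
T*(-1) + U(11) = 45*(-1) + (-⅕ - ⅕*11) = -45 + (-⅕ - 11/5) = -45 - 12/5 = -237/5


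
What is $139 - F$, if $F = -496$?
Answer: $635$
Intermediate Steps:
$139 - F = 139 - -496 = 139 + 496 = 635$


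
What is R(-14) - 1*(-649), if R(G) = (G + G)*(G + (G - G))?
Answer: 1041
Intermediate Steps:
R(G) = 2*G² (R(G) = (2*G)*(G + 0) = (2*G)*G = 2*G²)
R(-14) - 1*(-649) = 2*(-14)² - 1*(-649) = 2*196 + 649 = 392 + 649 = 1041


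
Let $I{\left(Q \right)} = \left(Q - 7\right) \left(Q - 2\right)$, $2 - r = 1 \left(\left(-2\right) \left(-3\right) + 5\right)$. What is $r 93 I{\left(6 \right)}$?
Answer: $3348$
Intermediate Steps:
$r = -9$ ($r = 2 - 1 \left(\left(-2\right) \left(-3\right) + 5\right) = 2 - 1 \left(6 + 5\right) = 2 - 1 \cdot 11 = 2 - 11 = -9$)
$I{\left(Q \right)} = \left(-7 + Q\right) \left(-2 + Q\right)$
$r 93 I{\left(6 \right)} = \left(-9\right) 93 \left(14 + 6^{2} - 54\right) = - 837 \left(14 + 36 - 54\right) = \left(-837\right) \left(-4\right) = 3348$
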